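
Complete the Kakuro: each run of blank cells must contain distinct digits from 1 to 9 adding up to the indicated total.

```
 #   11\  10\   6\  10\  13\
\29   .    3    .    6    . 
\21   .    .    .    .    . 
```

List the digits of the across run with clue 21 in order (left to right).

R2C2 = 10 − 3 = 7 completes the 10 down.
R2C4 = 10 − 6 = 4 completes the 10 down.
Nothing is forced directly, so branch on R1C3, whose candidates are 4 or 5. If R1C3 = 4: that forces R2C3 = 2, R2C5 = 5, after which R1C5 would have to be in {7,9} for the 29 across but in {8} for the 13 down — contradiction. So R1C3 = 5.
R2C3 = 6 − 5 = 1 completes the 6 down.
R2C5 = 6: the only remaining digit allowed by both the 21 across and the 13 down.
R1C5 = 13 − 6 = 7 completes the 13 down.
R2C1 = 21 − 18 = 3 completes the 21 across.
R1C1 = 29 − 21 = 8 completes the 29 across.

3 7 1 4 6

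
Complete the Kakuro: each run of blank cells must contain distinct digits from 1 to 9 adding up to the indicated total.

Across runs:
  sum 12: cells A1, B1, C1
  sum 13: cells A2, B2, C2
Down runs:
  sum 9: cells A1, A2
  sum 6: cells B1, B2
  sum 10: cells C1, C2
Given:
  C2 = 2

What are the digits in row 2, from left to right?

6, 5, 2

C1 = 10 − 2 = 8 completes the 10 down.
B1 = 1: the only remaining digit allowed by both the 12 across and the 6 down.
B2 = 6 − 1 = 5 completes the 6 down.
A1 = 12 − 9 = 3 completes the 12 across.
A2 = 13 − 7 = 6 completes the 13 across.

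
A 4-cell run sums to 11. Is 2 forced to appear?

Yes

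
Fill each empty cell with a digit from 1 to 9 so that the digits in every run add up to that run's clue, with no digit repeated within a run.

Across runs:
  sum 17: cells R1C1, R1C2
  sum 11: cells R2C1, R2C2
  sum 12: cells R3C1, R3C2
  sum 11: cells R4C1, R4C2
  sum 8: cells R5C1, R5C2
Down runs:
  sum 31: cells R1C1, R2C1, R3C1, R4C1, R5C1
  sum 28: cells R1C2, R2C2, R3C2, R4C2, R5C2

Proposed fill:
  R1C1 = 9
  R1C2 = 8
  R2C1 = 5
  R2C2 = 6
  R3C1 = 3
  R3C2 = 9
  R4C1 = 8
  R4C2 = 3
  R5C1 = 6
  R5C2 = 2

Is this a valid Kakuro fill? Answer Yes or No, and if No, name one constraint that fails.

Yes

Across: 9+8=17; 5+6=11; 3+9=12; 8+3=11; 6+2=8. Down: 9+5+3+8+6=31; 8+6+9+3+2=28. No digit repeats within any run.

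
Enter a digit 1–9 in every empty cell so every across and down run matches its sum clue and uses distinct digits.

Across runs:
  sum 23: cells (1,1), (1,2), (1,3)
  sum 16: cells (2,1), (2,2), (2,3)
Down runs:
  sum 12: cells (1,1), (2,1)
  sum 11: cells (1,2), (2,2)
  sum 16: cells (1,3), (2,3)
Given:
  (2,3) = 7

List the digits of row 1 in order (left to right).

23 in 3 cells must be {6,8,9}; 16 in 2 cells must be {7,9}.
(1,3) = 16 − 7 = 9 completes the 16 down.
Given what's placed, (1,1) must be 8 to fit the 23 across and 12 down.
(1,2) = 23 − 17 = 6 completes the 23 across.
(2,1) = 12 − 8 = 4 completes the 12 down.
(2,2) = 16 − 11 = 5 completes the 16 across.

8, 6, 9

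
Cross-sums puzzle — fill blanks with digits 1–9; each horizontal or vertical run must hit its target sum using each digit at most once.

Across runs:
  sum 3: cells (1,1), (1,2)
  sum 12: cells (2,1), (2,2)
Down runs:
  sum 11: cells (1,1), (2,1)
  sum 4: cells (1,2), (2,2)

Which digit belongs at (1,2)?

3 in 2 cells must be {1,2}; 4 in 2 cells must be {1,3}.
The 3 across and the 11 down share only 2, so (1,1) = 2.
(1,2) = 3 − 2 = 1 completes the 3 across.
(2,1) = 11 − 2 = 9 completes the 11 down.
(2,2) = 12 − 9 = 3 completes the 12 across.

1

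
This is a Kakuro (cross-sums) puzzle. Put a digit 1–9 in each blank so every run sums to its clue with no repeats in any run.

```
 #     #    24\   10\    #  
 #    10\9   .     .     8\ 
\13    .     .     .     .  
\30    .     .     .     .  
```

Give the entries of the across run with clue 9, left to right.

30 in 4 cells must be {6,7,8,9}; 24 in 3 cells must be {7,8,9}.
Only 7 fits R2C2 under both its across sum 13 and down sum 24.
Given what's placed, R1C2 must be 8 to fit the 9 across and 24 down.
R1C3 = 9 − 8 = 1 completes the 9 across.

8 1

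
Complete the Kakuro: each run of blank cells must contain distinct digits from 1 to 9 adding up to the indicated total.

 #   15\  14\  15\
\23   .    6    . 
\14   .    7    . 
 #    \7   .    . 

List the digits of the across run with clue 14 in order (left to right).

23 in 3 cells must be {6,8,9}.
Given what's placed, R2C1 must be 6 to fit the 14 across and 15 down.
R2C3 = 14 − 13 = 1 completes the 14 across.
R3C2 = 14 − 13 = 1 completes the 14 down.
R3C3 = 7 − 1 = 6 completes the 7 across.
R1C1 = 15 − 6 = 9 completes the 15 down.
R1C3 = 23 − 15 = 8 completes the 23 across.

6 7 1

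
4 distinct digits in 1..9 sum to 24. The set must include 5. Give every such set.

4 distinct digits from 1–9 sum between 10 and 30.
Keeping only sets containing 5.

{2,5,8,9}; {3,5,7,9}; {4,5,6,9}; {4,5,7,8}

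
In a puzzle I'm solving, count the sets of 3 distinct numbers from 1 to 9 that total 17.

3 distinct digits from 1–9 sum between 6 and 24.

7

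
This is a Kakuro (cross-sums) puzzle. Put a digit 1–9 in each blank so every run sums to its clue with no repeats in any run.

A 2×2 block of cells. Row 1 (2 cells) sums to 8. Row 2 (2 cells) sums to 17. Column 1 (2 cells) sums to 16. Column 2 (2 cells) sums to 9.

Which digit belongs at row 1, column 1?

7

17 in 2 cells must be {8,9}; 16 in 2 cells must be {7,9}.
The 8 across and the 16 down share only 7, so (1,1) = 7.
(1,2) = 8 − 7 = 1 completes the 8 across.
(2,1) = 16 − 7 = 9 completes the 16 down.
(2,2) = 17 − 9 = 8 completes the 17 across.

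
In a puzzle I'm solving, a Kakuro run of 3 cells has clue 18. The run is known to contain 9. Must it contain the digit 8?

Counterexample: {2,7,9} sums to 18 under that restriction without using 8.

No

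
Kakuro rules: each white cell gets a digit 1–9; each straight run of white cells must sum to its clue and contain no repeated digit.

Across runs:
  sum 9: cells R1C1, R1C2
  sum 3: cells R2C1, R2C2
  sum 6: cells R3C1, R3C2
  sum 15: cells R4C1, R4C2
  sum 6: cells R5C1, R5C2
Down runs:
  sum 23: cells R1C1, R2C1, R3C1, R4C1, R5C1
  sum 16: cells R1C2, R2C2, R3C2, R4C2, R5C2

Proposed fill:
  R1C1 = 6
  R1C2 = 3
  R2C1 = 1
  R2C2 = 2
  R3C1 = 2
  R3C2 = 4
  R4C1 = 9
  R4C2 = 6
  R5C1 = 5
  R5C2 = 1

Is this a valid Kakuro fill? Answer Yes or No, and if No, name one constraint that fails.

Across: 6+3=9; 1+2=3; 2+4=6; 9+6=15; 5+1=6. Down: 6+1+2+9+5=23; 3+2+4+6+1=16. No digit repeats within any run.

Yes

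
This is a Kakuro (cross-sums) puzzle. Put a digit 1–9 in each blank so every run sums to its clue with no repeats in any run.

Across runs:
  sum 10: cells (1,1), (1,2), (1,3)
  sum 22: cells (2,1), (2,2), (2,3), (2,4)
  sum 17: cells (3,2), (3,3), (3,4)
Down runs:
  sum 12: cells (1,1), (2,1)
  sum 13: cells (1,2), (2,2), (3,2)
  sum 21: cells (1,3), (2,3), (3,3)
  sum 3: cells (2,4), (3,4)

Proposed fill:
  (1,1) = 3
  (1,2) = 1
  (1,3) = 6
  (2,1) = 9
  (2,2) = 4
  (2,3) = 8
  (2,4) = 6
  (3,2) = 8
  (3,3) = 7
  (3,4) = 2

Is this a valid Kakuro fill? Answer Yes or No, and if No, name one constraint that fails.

No — the down run (2,4)–(3,4) sums to 8, not 3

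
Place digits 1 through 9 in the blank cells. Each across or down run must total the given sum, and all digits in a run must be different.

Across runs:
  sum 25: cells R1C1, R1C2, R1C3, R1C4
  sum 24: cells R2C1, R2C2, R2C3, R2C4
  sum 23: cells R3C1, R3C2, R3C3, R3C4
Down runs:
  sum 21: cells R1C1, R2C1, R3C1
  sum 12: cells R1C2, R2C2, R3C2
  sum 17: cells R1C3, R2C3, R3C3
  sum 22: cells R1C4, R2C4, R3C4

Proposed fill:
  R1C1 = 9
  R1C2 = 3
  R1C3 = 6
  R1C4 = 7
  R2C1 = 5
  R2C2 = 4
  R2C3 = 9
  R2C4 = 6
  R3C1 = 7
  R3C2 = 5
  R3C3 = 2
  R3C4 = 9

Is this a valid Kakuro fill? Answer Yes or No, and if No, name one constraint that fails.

Across: 9+3+6+7=25; 5+4+9+6=24; 7+5+2+9=23. Down: 9+5+7=21; 3+4+5=12; 6+9+2=17; 7+6+9=22. No digit repeats within any run.

Yes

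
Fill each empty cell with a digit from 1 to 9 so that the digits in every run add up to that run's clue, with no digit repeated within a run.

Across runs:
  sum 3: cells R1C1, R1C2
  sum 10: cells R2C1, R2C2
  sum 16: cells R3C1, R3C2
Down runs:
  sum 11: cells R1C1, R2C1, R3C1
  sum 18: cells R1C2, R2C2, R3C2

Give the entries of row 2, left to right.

3, 7

3 in 2 cells must be {1,2}; 16 in 2 cells must be {7,9}.
The 16 across and the 11 down share only 7, so R3C1 = 7.
R3C2 = 16 − 7 = 9 completes the 16 across.
Given what's placed, R1C1 must be 1 to fit the 3 across and 11 down.
R1C2 = 3 − 1 = 2 completes the 3 across.
R2C1 = 11 − 8 = 3 completes the 11 down.
R2C2 = 10 − 3 = 7 completes the 10 across.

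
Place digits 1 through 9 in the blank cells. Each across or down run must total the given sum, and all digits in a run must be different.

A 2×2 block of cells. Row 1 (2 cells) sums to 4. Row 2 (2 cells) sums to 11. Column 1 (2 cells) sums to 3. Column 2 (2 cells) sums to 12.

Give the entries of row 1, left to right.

1, 3

4 in 2 cells must be {1,3}; 3 in 2 cells must be {1,2}.
The 4 across and the 3 down share only 1, so (1,1) = 1.
(1,2) = 4 − 1 = 3 completes the 4 across.
(2,1) = 3 − 1 = 2 completes the 3 down.
(2,2) = 11 − 2 = 9 completes the 11 across.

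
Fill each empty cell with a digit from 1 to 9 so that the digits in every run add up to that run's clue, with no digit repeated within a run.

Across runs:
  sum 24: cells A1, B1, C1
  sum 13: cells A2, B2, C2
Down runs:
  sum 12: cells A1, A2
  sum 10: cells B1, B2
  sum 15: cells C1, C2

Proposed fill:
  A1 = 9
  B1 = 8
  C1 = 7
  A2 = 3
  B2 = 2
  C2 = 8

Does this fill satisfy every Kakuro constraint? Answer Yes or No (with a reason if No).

Yes

Across: 9+8+7=24; 3+2+8=13. Down: 9+3=12; 8+2=10; 7+8=15. No digit repeats within any run.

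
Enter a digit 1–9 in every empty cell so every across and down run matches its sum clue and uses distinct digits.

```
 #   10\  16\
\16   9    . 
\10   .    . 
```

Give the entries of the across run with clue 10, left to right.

1 9

16 in 2 cells must be {7,9}.
R1C2 = 16 − 9 = 7 completes the 16 across.
R2C1 = 10 − 9 = 1 completes the 10 down.
R2C2 = 10 − 1 = 9 completes the 10 across.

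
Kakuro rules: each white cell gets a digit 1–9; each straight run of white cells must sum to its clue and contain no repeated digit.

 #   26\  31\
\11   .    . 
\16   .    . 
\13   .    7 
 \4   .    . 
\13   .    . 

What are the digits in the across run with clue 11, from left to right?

16 in 2 cells must be {7,9}; 4 in 2 cells must be {1,3}.
R2C2 = 9: the only remaining digit allowed by both the 16 across and the 31 down.
R3C1 = 13 − 7 = 6 completes the 13 across.
R2C1 = 16 − 9 = 7 completes the 16 across.
Nothing is forced directly, so branch on R5C1, whose candidates are 4 or 8 or 9. If R5C1 = 4: that forces R1C1 = 8, R1C2 = 3, R4C1 = 1, after which R4C2 would have to be in {3} for the 4 across but in {4,8} for the 31 down — contradiction. If R5C1 = 8: that forces R5C2 = 5, after which R4C2 would have to be in {1,3} for the 4 across but in {2,4,6,8} for the 31 down — contradiction. So R5C1 = 9.
R1C1 = 3: the only remaining digit allowed by both the 11 across and the 26 down.
R1C2 = 11 − 3 = 8 completes the 11 across.

3, 8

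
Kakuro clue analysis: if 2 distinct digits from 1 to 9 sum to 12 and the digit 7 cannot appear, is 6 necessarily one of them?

No

Counterexample: {3,9} sums to 12 under that restriction without using 6.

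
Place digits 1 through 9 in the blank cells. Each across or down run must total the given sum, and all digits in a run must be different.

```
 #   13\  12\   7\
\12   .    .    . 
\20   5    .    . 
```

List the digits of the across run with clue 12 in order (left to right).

8 3 1

R1C1 = 13 − 5 = 8 completes the 13 down.
Given what's placed, R1C2 must be 3 to fit the 12 across and 12 down.
R1C3 = 12 − 11 = 1 completes the 12 across.
R2C2 = 12 − 3 = 9 completes the 12 down.
R2C3 = 20 − 14 = 6 completes the 20 across.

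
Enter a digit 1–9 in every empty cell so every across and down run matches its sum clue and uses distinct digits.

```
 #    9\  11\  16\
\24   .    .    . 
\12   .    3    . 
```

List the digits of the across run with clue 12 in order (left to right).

24 in 3 cells must be {7,8,9}; 16 in 2 cells must be {7,9}.
R1C2 = 11 − 3 = 8 completes the 11 down.
Given what's placed, R2C3 must be 7 to fit the 12 across and 16 down.
R1C1 = 7: the only remaining digit allowed by both the 24 across and the 9 down.
R1C3 = 24 − 15 = 9 completes the 24 across.
R2C1 = 12 − 10 = 2 completes the 12 across.

2 3 7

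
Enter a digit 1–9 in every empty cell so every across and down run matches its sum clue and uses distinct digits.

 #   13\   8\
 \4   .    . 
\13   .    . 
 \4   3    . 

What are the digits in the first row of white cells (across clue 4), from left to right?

4 in 2 cells must be {1,3}.
Given what's placed, R1C1 must be 1 to fit the 4 across and 13 down.
R1C2 = 4 − 1 = 3 completes the 4 across.
R2C1 = 13 − 4 = 9 completes the 13 down.
R2C2 = 13 − 9 = 4 completes the 13 across.
R3C2 = 4 − 3 = 1 completes the 4 across.

1, 3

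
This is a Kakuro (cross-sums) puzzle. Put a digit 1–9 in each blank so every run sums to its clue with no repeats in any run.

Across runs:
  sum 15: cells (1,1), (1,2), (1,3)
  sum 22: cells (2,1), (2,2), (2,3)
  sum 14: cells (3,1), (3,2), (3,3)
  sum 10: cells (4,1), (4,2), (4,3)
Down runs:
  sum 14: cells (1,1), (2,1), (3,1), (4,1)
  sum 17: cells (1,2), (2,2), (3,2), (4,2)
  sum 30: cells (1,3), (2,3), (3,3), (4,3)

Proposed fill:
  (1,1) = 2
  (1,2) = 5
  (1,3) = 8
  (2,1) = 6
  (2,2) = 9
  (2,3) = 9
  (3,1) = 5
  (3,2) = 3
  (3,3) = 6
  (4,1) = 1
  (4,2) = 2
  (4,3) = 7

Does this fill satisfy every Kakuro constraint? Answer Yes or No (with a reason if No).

No — the down run (1,2)–(4,2) sums to 19, not 17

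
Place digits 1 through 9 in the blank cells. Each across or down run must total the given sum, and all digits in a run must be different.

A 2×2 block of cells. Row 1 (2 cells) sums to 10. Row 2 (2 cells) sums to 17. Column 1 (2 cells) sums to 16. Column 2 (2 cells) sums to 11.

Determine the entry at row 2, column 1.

17 in 2 cells must be {8,9}; 16 in 2 cells must be {7,9}.
The 17 across and the 16 down share only 9, so (2,1) = 9.
(2,2) = 17 − 9 = 8 completes the 17 across.
(1,1) = 16 − 9 = 7 completes the 16 down.
(1,2) = 10 − 7 = 3 completes the 10 across.

9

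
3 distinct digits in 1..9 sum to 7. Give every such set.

3 distinct digits from 1–9 sum between 6 and 24.
Only one set works: {1,2,4}.

{1,2,4}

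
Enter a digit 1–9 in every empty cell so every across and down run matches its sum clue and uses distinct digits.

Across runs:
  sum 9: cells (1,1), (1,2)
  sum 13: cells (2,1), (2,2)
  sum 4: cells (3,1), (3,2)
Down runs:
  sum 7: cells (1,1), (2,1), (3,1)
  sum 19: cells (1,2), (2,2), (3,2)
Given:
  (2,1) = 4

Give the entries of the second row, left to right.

4 in 2 cells must be {1,3}; 7 in 3 cells must be {1,2,4}.
(2,2) = 13 − 4 = 9 completes the 13 across.
Given what's placed, (3,1) must be 1 to fit the 4 across and 7 down.
(3,2) = 4 − 1 = 3 completes the 4 across.
(1,1) = 7 − 5 = 2 completes the 7 down.
(1,2) = 9 − 2 = 7 completes the 9 across.

4, 9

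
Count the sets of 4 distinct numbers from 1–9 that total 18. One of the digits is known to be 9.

3

4 distinct digits from 1–9 sum between 10 and 30.
Keeping only sets containing 9.
Enumerating: {1,2,6,9}, {1,3,5,9}, {2,3,4,9}.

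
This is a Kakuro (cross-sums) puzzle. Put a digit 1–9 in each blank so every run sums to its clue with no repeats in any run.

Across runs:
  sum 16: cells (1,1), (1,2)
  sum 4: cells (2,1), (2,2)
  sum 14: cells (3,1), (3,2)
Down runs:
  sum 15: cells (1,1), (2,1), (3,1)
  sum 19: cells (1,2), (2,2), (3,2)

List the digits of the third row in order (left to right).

5, 9

16 in 2 cells must be {7,9}; 4 in 2 cells must be {1,3}.
The 4 across and the 19 down share only 3, so (2,2) = 3.
Given what's placed, (3,2) must be 9 to fit the 14 across and 19 down.
(1,2) = 19 − 12 = 7 completes the 19 down.
(2,1) = 4 − 3 = 1 completes the 4 across.
(3,1) = 14 − 9 = 5 completes the 14 across.
(1,1) = 16 − 7 = 9 completes the 16 across.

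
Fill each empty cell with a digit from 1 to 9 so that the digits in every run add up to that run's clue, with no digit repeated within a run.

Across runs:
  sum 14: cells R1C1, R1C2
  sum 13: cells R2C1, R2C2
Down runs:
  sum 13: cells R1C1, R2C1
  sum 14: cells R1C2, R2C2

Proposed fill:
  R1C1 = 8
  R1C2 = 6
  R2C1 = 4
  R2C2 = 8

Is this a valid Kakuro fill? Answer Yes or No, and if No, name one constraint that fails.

No — the across run R2C1–R2C2 sums to 12, not 13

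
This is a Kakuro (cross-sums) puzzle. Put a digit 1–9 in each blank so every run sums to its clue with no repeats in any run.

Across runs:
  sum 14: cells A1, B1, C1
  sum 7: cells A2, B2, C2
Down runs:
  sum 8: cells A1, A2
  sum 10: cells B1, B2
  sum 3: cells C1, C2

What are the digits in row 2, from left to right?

1, 4, 2

7 in 3 cells must be {1,2,4}; 3 in 2 cells must be {1,2}.
Nothing is forced directly, so branch on A2, whose candidates are 1 or 2. If A2 = 2: that forces A1 = 6, C1 = 1, after which C2 would have to be in {1,4} for the 7 across but in {2} for the 3 down — contradiction. So A2 = 1.
A1 = 8 − 1 = 7 completes the 8 down.
Given what's placed, C2 must be 2 to fit the 7 across and 3 down.
C1 = 3 − 2 = 1 completes the 3 down.
B2 = 7 − 3 = 4 completes the 7 across.
B1 = 14 − 8 = 6 completes the 14 across.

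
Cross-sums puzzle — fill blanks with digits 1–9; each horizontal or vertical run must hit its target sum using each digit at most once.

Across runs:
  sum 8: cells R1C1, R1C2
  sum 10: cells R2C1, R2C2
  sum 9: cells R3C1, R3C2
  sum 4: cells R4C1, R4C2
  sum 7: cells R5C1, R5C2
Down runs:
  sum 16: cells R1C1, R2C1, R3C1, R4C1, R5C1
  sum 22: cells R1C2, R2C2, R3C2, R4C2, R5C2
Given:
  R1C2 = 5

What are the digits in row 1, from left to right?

3 5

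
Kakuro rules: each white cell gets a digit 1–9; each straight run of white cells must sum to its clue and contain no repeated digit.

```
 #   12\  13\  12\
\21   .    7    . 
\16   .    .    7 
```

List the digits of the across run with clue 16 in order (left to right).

R1C3 = 12 − 7 = 5 completes the 12 down.
R2C2 = 13 − 7 = 6 completes the 13 down.
R1C1 = 21 − 12 = 9 completes the 21 across.
R2C1 = 16 − 13 = 3 completes the 16 across.

3 6 7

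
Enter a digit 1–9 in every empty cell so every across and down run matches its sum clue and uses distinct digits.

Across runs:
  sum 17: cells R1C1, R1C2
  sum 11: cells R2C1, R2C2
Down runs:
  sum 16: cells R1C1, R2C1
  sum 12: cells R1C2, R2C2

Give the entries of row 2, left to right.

7 4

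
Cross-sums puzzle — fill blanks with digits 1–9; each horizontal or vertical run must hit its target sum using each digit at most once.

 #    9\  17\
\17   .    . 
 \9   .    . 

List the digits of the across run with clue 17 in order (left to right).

17 in 2 cells must be {8,9}.
The 17 across and the 9 down share only 8, so R1C1 = 8.
R1C2 = 17 − 8 = 9 completes the 17 across.
R2C1 = 9 − 8 = 1 completes the 9 down.
R2C2 = 9 − 1 = 8 completes the 9 across.

8, 9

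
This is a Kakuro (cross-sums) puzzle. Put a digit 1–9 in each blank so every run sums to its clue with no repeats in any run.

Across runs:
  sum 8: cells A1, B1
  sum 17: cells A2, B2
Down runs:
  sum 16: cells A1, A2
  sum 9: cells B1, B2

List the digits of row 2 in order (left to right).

9, 8

17 in 2 cells must be {8,9}; 16 in 2 cells must be {7,9}.
The 8 across and the 16 down share only 7, so A1 = 7.
B1 = 8 − 7 = 1 completes the 8 across.
A2 = 16 − 7 = 9 completes the 16 down.
B2 = 17 − 9 = 8 completes the 17 across.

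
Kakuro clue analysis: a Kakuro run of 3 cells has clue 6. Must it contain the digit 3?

Yes

The only way to make 6 from 3 distinct digits is {1,2,3}, which contains 3.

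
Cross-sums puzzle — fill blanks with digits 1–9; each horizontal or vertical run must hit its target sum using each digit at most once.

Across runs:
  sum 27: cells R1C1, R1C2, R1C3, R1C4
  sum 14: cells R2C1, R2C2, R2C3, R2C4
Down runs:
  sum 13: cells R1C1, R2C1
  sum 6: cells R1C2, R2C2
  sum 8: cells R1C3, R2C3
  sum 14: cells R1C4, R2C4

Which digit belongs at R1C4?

9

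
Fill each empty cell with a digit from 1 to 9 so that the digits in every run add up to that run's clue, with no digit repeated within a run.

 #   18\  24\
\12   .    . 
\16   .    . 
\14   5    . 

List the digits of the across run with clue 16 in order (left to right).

9 7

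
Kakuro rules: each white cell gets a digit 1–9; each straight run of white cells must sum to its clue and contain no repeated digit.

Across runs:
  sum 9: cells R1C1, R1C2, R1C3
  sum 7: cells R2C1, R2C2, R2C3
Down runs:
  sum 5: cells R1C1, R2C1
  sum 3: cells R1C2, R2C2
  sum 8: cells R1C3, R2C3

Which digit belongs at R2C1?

4

7 in 3 cells must be {1,2,4}; 3 in 2 cells must be {1,2}.
Nothing is forced directly, so branch on R2C3, whose candidates are 1 or 2. If R2C3 = 1: then R1C3 would have to be in {1,2,3,4,5,6} for the 9 across but in {7} for the 8 down — contradiction. So R2C3 = 2.
R1C3 = 8 − 2 = 6 completes the 8 down.
Given what's placed, R2C2 must be 1 to fit the 7 across and 3 down.
R1C2 = 3 − 1 = 2 completes the 3 down.
R2C1 = 7 − 3 = 4 completes the 7 across.
R1C1 = 9 − 8 = 1 completes the 9 across.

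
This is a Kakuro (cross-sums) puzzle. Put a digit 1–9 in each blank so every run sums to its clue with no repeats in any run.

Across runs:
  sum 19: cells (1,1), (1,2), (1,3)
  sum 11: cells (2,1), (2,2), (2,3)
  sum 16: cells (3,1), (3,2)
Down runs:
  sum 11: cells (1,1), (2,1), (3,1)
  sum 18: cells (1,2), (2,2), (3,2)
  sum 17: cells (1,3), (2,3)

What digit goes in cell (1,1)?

3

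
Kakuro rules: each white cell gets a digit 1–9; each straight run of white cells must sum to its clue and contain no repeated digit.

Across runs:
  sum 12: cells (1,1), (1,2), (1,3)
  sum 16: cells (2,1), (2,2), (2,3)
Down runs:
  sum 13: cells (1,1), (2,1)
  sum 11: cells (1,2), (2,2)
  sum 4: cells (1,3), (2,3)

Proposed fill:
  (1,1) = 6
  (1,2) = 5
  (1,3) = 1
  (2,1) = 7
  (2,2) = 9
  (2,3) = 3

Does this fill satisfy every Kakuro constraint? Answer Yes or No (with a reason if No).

No — the down run (1,2)–(2,2) sums to 14, not 11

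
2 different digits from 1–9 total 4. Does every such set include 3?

The only way to make 4 from 2 distinct digits is {1,3}, which contains 3.

Yes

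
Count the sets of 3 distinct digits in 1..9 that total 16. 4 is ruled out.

3 distinct digits from 1–9 sum between 6 and 24.
Dropping sets that contain 4.
Enumerating: {1,6,9}, {1,7,8}, {2,5,9}, {2,6,8}, {3,5,8}, {3,6,7}.

6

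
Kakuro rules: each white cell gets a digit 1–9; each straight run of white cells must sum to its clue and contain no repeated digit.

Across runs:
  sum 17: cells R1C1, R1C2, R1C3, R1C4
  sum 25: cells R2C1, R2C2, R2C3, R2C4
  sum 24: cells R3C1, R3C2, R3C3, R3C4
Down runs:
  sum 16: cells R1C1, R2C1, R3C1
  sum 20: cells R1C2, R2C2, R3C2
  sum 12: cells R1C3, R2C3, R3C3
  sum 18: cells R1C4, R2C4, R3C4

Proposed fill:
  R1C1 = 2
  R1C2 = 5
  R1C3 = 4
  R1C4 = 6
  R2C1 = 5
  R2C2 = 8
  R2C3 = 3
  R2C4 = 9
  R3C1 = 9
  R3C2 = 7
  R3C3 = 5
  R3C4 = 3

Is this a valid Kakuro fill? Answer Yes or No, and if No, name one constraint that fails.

Across: 2+5+4+6=17; 5+8+3+9=25; 9+7+5+3=24. Down: 2+5+9=16; 5+8+7=20; 4+3+5=12; 6+9+3=18. No digit repeats within any run.

Yes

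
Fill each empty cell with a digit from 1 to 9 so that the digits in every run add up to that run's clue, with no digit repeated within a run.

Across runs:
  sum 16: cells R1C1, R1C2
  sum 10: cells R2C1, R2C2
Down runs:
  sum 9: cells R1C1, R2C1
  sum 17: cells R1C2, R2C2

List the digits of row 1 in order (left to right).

16 in 2 cells must be {7,9}; 17 in 2 cells must be {8,9}.
The 16 across and the 9 down share only 7, so R1C1 = 7.
R1C2 = 16 − 7 = 9 completes the 16 across.
R2C1 = 9 − 7 = 2 completes the 9 down.
R2C2 = 10 − 2 = 8 completes the 10 across.

7 9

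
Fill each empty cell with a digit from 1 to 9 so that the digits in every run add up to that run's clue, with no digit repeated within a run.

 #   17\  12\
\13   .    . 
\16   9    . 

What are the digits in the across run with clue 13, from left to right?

8, 5

16 in 2 cells must be {7,9}; 17 in 2 cells must be {8,9}.
R1C1 = 17 − 9 = 8 completes the 17 down.
R1C2 = 13 − 8 = 5 completes the 13 across.
R2C2 = 16 − 9 = 7 completes the 16 across.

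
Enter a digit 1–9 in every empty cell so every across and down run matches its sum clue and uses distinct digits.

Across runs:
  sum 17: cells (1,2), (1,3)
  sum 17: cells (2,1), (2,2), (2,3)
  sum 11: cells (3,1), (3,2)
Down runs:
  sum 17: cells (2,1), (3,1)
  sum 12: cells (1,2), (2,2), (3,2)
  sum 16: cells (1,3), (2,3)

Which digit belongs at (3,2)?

3

17 in 2 cells must be {8,9}; 16 in 2 cells must be {7,9}.
The 17 across and the 16 down share only 9, so (1,3) = 9.
(2,3) = 16 − 9 = 7 completes the 16 down.
(1,2) = 17 − 9 = 8 completes the 17 across.
(2,2) = 1: the only remaining digit allowed by both the 17 across and the 12 down.
(3,2) = 12 − 9 = 3 completes the 12 down.
(2,1) = 17 − 8 = 9 completes the 17 across.
(3,1) = 11 − 3 = 8 completes the 11 across.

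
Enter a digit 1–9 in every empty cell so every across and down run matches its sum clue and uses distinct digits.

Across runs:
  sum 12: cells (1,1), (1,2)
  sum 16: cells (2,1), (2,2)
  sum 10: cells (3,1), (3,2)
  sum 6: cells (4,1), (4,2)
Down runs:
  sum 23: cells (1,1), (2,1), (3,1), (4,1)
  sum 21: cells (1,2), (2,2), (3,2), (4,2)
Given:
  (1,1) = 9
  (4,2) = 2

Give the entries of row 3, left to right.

16 in 2 cells must be {7,9}.
(1,2) = 12 − 9 = 3 completes the 12 across.
Given what's placed, (2,1) must be 7 to fit the 16 across and 23 down.
(2,2) = 16 − 7 = 9 completes the 16 across.
(3,2) = 21 − 14 = 7 completes the 21 down.
(4,1) = 6 − 2 = 4 completes the 6 across.
(3,1) = 10 − 7 = 3 completes the 10 across.

3, 7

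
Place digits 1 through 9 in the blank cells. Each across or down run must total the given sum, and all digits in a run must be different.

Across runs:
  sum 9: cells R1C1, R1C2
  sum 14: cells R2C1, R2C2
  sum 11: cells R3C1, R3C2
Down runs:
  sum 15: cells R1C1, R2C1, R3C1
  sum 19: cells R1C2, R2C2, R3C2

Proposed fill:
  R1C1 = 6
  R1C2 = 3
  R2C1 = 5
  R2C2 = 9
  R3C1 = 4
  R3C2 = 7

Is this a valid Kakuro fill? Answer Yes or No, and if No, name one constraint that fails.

Across: 6+3=9; 5+9=14; 4+7=11. Down: 6+5+4=15; 3+9+7=19. No digit repeats within any run.

Yes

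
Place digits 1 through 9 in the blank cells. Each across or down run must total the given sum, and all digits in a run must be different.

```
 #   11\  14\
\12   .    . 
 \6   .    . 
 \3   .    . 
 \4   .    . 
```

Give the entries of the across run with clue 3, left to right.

3 in 2 cells must be {1,2}; 4 in 2 cells must be {1,3}; 11 in 4 cells must be {1,2,3,5}.
Nothing is forced directly, so branch on R1C1, whose candidates are 3 or 5. If R1C1 = 3: then R1C2 would have to be in {9} for the 12 across but in {1,2,3,4,5,6,7,8} for the 14 down — contradiction. So R1C1 = 5.
R1C2 = 12 − 5 = 7 completes the 12 across.
Given what's placed, R4C2 must be 1 to fit the 4 across and 14 down.
R3C2 = 2: the only remaining digit allowed by both the 3 across and the 14 down.
R4C1 = 4 − 1 = 3 completes the 4 across.
R2C2 = 14 − 10 = 4 completes the 14 down.
R3C1 = 3 − 2 = 1 completes the 3 across.

1, 2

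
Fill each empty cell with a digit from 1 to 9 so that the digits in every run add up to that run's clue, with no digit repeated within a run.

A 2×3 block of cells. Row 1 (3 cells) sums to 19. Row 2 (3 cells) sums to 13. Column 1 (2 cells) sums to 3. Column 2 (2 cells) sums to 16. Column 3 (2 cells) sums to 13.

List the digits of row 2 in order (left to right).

1, 7, 5

3 in 2 cells must be {1,2}; 16 in 2 cells must be {7,9}.
The 19 across and the 3 down share only 2, so (1,1) = 2.
Given what's placed, (1,2) must be 9 to fit the 19 across and 16 down.
(1,3) = 19 − 11 = 8 completes the 19 across.
(2,1) = 3 − 2 = 1 completes the 3 down.
(2,2) = 16 − 9 = 7 completes the 16 down.
(2,3) = 13 − 8 = 5 completes the 13 across.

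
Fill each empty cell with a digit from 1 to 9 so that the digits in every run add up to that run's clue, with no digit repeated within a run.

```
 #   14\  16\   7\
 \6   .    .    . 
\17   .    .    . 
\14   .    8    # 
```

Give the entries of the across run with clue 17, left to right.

7 6 4

6 in 3 cells must be {1,2,3}.
R3C1 = 14 − 8 = 6 completes the 14 across.
No cell is forced outright now. R1C1 can only be 1 or 3 (the digits allowed by both its 6 across and its 14 down). If R1C1 = 3: that forces R2C1 = 5, R2C2 = 3, after which R2C3 would have to be in {9} for the 17 across but in {1,2,3,4,5,6} for the 7 down — contradiction. So R1C1 = 1.
R2C1 = 14 − 7 = 7 completes the 14 down.
Nothing is forced directly, so branch on R1C2, whose candidates are 2 or 3. If R1C2 = 3: that forces R1C3 = 2, after which R2C2 would have to be in {1,2,4,6,8,9} for the 17 across but in {5} for the 16 down — contradiction. So R1C2 = 2.
R1C3 = 6 − 3 = 3 completes the 6 across.
R2C2 = 16 − 10 = 6 completes the 16 down.
R2C3 = 17 − 13 = 4 completes the 17 across.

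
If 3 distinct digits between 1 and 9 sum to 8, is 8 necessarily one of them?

No

Counterexample: {1,2,5} sums to 8 without using 8.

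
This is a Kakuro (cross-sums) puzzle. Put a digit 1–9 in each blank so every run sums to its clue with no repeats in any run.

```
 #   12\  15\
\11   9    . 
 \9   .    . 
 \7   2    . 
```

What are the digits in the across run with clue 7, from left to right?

R1C2 = 11 − 9 = 2 completes the 11 across.
R2C1 = 12 − 11 = 1 completes the 12 down.
R2C2 = 9 − 1 = 8 completes the 9 across.
R3C2 = 7 − 2 = 5 completes the 7 across.

2, 5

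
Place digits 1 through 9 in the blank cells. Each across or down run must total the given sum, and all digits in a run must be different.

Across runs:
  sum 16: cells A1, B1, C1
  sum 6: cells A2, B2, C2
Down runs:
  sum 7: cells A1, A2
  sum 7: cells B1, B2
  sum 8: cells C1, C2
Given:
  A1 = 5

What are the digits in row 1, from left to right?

5 4 7

6 in 3 cells must be {1,2,3}.
A2 = 7 − 5 = 2 completes the 7 down.
Nothing is forced directly, so branch on B2, whose candidates are 1 or 3. If B2 = 1: then B1 would have to be in {2,3,4,7,8,9} for the 16 across but in {6} for the 7 down — contradiction. So B2 = 3.
B1 = 7 − 3 = 4 completes the 7 down.
C1 = 16 − 9 = 7 completes the 16 across.
C2 = 6 − 5 = 1 completes the 6 across.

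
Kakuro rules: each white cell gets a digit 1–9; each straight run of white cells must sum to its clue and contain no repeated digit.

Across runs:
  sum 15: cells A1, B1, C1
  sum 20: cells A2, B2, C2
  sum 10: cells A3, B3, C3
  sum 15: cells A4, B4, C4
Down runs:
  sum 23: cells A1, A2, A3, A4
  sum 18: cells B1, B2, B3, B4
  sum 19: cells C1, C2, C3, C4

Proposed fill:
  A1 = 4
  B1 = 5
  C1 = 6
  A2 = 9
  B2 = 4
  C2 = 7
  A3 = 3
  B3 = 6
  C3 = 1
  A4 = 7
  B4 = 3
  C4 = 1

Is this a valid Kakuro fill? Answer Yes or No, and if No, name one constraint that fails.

No — the across run A4–C4 sums to 11, not 15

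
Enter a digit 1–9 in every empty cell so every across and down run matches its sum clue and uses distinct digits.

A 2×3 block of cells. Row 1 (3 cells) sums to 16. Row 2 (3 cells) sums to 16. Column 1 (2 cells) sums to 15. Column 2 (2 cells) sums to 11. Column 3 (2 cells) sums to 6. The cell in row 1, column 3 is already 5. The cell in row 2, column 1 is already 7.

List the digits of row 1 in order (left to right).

(1,1) = 15 − 7 = 8 completes the 15 down.
(1,2) = 16 − 13 = 3 completes the 16 across.
(2,2) = 11 − 3 = 8 completes the 11 down.
(2,3) = 16 − 15 = 1 completes the 16 across.

8 3 5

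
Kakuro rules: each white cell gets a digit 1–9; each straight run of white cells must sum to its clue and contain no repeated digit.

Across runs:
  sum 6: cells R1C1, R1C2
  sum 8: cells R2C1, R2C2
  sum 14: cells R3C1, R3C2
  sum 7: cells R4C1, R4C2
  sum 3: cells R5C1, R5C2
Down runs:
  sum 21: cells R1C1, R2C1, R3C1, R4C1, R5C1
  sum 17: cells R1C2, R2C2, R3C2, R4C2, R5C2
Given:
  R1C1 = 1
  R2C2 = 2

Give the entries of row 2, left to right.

6, 2

3 in 2 cells must be {1,2}.
R1C2 = 6 − 1 = 5 completes the 6 across.
R2C1 = 8 − 2 = 6 completes the 8 across.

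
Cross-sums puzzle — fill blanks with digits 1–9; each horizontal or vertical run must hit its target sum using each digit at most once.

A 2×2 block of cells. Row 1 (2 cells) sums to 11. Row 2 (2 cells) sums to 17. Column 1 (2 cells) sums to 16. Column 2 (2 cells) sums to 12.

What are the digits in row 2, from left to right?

9 8

17 in 2 cells must be {8,9}; 16 in 2 cells must be {7,9}.
The 17 across and the 16 down share only 9, so (2,1) = 9.
(2,2) = 17 − 9 = 8 completes the 17 across.
(1,1) = 16 − 9 = 7 completes the 16 down.
(1,2) = 11 − 7 = 4 completes the 11 across.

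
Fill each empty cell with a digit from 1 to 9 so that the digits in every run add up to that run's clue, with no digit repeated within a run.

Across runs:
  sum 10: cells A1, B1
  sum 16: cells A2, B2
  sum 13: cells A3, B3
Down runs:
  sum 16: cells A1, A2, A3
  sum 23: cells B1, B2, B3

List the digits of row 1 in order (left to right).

16 in 2 cells must be {7,9}; 23 in 3 cells must be {6,8,9}.
The 16 across and the 23 down share only 9, so B2 = 9.
A2 = 16 − 9 = 7 completes the 16 across.
Nothing is forced directly, so branch on B1, whose candidates are 6 or 8. If B1 = 8: then A1 would have to be in {2} for the 10 across but in {1,3,4,5,6,8} for the 16 down — contradiction. So B1 = 6.
A1 = 10 − 6 = 4 completes the 10 across.
A3 = 16 − 11 = 5 completes the 16 down.
B3 = 13 − 5 = 8 completes the 13 across.

4 6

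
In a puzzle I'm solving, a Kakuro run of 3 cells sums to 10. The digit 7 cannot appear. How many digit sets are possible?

3

3 distinct digits from 1–9 sum between 6 and 24.
Dropping sets that contain 7.
Enumerating: {1,3,6}, {1,4,5}, {2,3,5}.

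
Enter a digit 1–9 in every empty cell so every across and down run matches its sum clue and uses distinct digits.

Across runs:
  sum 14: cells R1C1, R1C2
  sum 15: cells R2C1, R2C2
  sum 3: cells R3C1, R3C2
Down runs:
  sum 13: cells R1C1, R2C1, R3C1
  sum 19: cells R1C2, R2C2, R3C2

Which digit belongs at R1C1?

5

3 in 2 cells must be {1,2}.
The 3 across and the 19 down share only 2, so R3C2 = 2.
R3C1 = 3 − 2 = 1 completes the 3 across.
Nothing is forced directly, so branch on R1C2, whose candidates are 8 or 9. If R1C2 = 8: then R1C1 would have to be in {6} for the 14 across but in {3,4,5,7,8,9} for the 13 down — contradiction. So R1C2 = 9.
R1C1 = 14 − 9 = 5 completes the 14 across.
R2C1 = 13 − 6 = 7 completes the 13 down.
R2C2 = 15 − 7 = 8 completes the 15 across.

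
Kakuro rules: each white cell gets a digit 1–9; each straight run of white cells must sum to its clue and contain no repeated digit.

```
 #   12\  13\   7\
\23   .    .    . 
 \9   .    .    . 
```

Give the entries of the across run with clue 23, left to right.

9, 8, 6

23 in 3 cells must be {6,8,9}.
The 23 across and the 7 down share only 6, so R1C3 = 6.
R2C3 = 7 − 6 = 1 completes the 7 down.
Nothing is forced directly, so branch on R2C1, whose candidates are 3 or 5. If R2C1 = 5: then R1C1 would have to be in {8,9} for the 23 across but in {7} for the 12 down — contradiction. So R2C1 = 3.
R1C1 = 12 − 3 = 9 completes the 12 down.
R1C2 = 23 − 15 = 8 completes the 23 across.
R2C2 = 9 − 4 = 5 completes the 9 across.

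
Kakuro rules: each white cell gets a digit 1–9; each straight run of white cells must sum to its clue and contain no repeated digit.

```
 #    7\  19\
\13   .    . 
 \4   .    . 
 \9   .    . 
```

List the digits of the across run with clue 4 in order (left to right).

1 3

4 in 2 cells must be {1,3}; 7 in 3 cells must be {1,2,4}.
The 13 across and the 7 down share only 4, so R1C1 = 4.
R1C2 = 13 − 4 = 9 completes the 13 across.
Given what's placed, R2C1 must be 1 to fit the 4 across and 7 down.
R2C2 = 4 − 1 = 3 completes the 4 across.
R3C1 = 7 − 5 = 2 completes the 7 down.
R3C2 = 9 − 2 = 7 completes the 9 across.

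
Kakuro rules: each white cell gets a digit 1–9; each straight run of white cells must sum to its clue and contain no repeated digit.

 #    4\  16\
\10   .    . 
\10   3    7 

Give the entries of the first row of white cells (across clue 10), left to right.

4 in 2 cells must be {1,3}; 16 in 2 cells must be {7,9}.
R1C1 = 4 − 3 = 1 completes the 4 down.
R1C2 = 10 − 1 = 9 completes the 10 across.

1, 9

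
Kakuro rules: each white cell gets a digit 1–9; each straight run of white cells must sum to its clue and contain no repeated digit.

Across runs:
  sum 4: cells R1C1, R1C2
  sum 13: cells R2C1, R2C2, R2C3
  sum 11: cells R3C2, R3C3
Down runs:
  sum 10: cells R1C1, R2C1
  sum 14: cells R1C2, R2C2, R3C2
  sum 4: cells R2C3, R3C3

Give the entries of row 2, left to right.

4 in 2 cells must be {1,3}.
The 11 across and the 4 down share only 3, so R3C3 = 3.
R2C3 = 4 − 3 = 1 completes the 4 down.
R3C2 = 11 − 3 = 8 completes the 11 across.
R1C2 = 1: the only remaining digit allowed by both the 4 across and the 14 down.
R2C2 = 14 − 9 = 5 completes the 14 down.
R1C1 = 4 − 1 = 3 completes the 4 across.
R2C1 = 13 − 6 = 7 completes the 13 across.

7 5 1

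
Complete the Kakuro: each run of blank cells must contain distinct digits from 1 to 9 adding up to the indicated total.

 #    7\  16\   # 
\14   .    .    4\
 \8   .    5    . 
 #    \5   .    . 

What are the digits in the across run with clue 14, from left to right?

5 9

4 in 2 cells must be {1,3}.
R2C3 = 1: the only remaining digit allowed by both the 8 across and the 4 down.
R3C3 = 4 − 1 = 3 completes the 4 down.
R2C1 = 8 − 6 = 2 completes the 8 across.
R3C2 = 5 − 3 = 2 completes the 5 across.
R1C1 = 7 − 2 = 5 completes the 7 down.
R1C2 = 14 − 5 = 9 completes the 14 across.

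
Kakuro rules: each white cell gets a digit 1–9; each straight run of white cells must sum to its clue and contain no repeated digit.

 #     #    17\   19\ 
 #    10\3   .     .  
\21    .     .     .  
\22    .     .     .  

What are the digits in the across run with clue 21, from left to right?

3 in 2 cells must be {1,2}.
Only 2 fits R1C3 under both its across sum 3 and down sum 19.
R1C2 = 3 − 2 = 1 completes the 3 across.
Nothing is forced directly, so branch on R3C3, whose candidates are 8 or 9. If R3C3 = 8: that forces R2C3 = 9, R3C1 = 9, after which R3C2 would have to be in {5} for the 22 across but in {7,9} for the 17 down — contradiction. So R3C3 = 9.
R2C3 = 19 − 11 = 8 completes the 19 down.
R3C2 = 7: the only remaining digit allowed by both the 22 across and the 17 down.
R2C2 = 17 − 8 = 9 completes the 17 down.
R3C1 = 22 − 16 = 6 completes the 22 across.
R2C1 = 21 − 17 = 4 completes the 21 across.

4 9 8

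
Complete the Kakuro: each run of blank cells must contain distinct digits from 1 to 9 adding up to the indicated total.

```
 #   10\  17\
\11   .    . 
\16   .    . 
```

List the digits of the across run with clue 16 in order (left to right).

7 9

16 in 2 cells must be {7,9}; 17 in 2 cells must be {8,9}.
The 16 across and the 17 down share only 9, so R2C2 = 9.
R1C2 = 17 − 9 = 8 completes the 17 down.
R2C1 = 16 − 9 = 7 completes the 16 across.
R1C1 = 11 − 8 = 3 completes the 11 across.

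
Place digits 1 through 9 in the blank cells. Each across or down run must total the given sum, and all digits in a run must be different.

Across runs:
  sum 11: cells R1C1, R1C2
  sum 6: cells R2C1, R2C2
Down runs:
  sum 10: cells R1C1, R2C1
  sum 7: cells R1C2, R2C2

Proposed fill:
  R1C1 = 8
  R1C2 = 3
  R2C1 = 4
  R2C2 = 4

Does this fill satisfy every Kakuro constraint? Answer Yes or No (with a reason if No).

No — the across run R2C1–R2C2 sums to 8, not 6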